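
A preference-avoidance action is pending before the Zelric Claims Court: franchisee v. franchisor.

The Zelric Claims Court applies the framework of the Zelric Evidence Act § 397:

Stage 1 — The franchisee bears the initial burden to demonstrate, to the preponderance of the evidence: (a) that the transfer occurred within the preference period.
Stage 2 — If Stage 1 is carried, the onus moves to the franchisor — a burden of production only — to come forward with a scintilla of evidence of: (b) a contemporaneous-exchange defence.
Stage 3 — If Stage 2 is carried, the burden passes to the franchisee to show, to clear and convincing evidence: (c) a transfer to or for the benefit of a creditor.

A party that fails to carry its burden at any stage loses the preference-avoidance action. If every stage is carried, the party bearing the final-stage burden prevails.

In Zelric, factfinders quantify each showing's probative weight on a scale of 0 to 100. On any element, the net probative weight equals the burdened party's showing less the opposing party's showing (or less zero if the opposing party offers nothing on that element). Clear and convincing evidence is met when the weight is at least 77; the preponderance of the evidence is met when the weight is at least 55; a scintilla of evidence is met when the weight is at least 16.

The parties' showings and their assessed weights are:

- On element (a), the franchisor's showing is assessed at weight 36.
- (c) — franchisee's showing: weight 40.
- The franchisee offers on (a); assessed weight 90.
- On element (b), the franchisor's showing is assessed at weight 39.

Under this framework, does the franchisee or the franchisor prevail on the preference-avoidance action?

Stage 1 — burden on franchisee; standard: the preponderance of the evidence (weight is at least 55).
    (a): 90 − 36 = 54 < 55 [not met]
  Stage 1 not carried; the franchisee fails its burden.
The analysis ends at Stage 1; the franchisor prevails.

franchisor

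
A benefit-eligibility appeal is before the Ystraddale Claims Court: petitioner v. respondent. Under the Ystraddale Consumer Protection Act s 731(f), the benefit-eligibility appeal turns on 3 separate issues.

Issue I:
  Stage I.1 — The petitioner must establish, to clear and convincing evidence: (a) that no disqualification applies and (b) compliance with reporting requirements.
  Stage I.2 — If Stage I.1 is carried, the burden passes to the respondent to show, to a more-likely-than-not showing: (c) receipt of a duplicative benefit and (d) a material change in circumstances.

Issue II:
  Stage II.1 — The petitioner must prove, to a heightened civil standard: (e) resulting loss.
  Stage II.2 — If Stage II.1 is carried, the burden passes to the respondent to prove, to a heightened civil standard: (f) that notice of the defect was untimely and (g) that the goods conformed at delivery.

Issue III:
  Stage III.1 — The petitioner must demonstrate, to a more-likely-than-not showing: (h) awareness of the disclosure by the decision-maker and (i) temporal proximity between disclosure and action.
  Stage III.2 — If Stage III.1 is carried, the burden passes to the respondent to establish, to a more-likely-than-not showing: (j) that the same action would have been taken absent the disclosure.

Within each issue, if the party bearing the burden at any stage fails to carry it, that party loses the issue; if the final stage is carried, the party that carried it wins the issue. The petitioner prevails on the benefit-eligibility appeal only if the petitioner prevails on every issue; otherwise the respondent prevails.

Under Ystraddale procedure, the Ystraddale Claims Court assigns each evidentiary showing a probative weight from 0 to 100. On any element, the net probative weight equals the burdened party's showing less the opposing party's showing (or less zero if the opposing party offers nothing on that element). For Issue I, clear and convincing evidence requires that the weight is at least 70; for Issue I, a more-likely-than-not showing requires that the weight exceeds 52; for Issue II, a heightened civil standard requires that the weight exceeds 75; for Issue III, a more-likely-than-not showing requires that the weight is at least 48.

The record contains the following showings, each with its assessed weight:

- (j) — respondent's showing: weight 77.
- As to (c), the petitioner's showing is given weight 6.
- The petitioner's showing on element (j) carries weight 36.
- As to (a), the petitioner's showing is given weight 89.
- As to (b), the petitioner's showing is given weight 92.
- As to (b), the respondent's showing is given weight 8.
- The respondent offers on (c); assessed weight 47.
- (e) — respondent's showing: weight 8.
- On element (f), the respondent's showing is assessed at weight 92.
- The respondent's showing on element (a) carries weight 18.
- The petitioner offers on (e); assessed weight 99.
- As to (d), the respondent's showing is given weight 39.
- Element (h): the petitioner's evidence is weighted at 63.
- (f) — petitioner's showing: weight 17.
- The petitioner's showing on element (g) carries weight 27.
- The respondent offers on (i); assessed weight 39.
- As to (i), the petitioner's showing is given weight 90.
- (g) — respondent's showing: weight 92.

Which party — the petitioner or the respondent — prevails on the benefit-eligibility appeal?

petitioner

— Issue I —
Stage I.1 (petitioner, clear and convincing evidence, weight is at least 70): (a) net 89−18=71 ≥ 70 — meets; (b) net 92−8=84 ≥ 70 — meets.
  Stage I.1 is satisfied; the onus moves to the respondent.
Stage I.2 (respondent, a more-likely-than-not showing, weight exceeds 52): (c) net 47−6=41 ≤ 52 — fails; (d) 39 ≤ 52 — fails.
  Not every element is met, so the respondent fails to carry Stage I.2.
The petitioner prevails on this issue.
— Issue II —
Stage II.1 — burden on petitioner; standard: a heightened civil standard (weight exceeds 75).
    (e): 99 − 8 = 91 > 75 [met]
  Stage II.1 carried; the burden shifts to the respondent.
Stage II.2 — burden on respondent; standard: a heightened civil standard (weight exceeds 75).
    (f): 92 − 17 = 75 ≤ 75 [not met]
    (g): 92 − 27 = 65 ≤ 75 [not met]
  Stage II.2 not carried; the respondent fails its burden.
The petitioner prevails on this issue.
— Issue III —
At Stage III.1 the petitioner must meet a more-likely-than-not showing (weight is at least 48): on (h) the weight is 63, which does reach 48, so (h) meets the standard; on (i) the weight is 90 less the opposing 39 gives net 51, ≥ 48, so (i) meets the standard.
  Stage III.1 carried; the burden shifts to the respondent.
At Stage III.2 the respondent must meet a more-likely-than-not showing (weight is at least 48): on (j) the weight is 77 less the opposing 36 gives net 41, which does not reach 48, so (j) does not meet the standard.
  Stage III.2 not carried; the respondent fails its burden.
The petitioner prevails on this issue.
Per-issue: Issue I → petitioner; Issue II → petitioner; Issue III → petitioner. The petitioner must prevail on every issue; overall, the petitioner prevails.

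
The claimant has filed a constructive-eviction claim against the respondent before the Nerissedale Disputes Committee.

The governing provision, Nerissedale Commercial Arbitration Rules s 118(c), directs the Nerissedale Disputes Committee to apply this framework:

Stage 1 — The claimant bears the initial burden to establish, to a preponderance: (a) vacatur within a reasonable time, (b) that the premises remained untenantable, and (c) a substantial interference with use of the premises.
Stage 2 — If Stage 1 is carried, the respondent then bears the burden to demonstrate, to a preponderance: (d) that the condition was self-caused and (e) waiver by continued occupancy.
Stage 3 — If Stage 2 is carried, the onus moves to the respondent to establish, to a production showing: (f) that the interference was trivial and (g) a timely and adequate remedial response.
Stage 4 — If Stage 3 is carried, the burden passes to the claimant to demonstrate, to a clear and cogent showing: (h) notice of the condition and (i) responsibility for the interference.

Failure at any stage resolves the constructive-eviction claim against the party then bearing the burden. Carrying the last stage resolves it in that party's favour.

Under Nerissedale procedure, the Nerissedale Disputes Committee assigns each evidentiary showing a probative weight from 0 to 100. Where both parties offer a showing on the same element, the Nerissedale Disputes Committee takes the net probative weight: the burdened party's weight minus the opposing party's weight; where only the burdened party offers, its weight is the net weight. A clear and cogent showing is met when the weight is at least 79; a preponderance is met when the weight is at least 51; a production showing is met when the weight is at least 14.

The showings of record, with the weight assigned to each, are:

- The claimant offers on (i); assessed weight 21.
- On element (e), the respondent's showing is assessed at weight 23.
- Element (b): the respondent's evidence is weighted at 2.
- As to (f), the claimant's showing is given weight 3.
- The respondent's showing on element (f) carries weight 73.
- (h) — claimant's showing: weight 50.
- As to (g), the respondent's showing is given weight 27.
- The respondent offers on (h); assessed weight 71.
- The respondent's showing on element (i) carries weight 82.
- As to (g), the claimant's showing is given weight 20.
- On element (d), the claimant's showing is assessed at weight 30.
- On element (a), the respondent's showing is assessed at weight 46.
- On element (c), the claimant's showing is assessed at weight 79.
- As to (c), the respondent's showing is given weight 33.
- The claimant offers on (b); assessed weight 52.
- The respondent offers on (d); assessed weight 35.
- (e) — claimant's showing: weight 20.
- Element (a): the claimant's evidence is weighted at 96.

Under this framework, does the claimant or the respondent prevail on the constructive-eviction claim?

respondent

Stage 1 (claimant, a preponderance, weight is at least 51): (a) net 96−46=50 < 51 — fails; (b) net 52−2=50 < 51 — fails; (c) net 79−33=46 < 51 — fails.
  The claimant does not carry Stage 1.
So the respondent prevails.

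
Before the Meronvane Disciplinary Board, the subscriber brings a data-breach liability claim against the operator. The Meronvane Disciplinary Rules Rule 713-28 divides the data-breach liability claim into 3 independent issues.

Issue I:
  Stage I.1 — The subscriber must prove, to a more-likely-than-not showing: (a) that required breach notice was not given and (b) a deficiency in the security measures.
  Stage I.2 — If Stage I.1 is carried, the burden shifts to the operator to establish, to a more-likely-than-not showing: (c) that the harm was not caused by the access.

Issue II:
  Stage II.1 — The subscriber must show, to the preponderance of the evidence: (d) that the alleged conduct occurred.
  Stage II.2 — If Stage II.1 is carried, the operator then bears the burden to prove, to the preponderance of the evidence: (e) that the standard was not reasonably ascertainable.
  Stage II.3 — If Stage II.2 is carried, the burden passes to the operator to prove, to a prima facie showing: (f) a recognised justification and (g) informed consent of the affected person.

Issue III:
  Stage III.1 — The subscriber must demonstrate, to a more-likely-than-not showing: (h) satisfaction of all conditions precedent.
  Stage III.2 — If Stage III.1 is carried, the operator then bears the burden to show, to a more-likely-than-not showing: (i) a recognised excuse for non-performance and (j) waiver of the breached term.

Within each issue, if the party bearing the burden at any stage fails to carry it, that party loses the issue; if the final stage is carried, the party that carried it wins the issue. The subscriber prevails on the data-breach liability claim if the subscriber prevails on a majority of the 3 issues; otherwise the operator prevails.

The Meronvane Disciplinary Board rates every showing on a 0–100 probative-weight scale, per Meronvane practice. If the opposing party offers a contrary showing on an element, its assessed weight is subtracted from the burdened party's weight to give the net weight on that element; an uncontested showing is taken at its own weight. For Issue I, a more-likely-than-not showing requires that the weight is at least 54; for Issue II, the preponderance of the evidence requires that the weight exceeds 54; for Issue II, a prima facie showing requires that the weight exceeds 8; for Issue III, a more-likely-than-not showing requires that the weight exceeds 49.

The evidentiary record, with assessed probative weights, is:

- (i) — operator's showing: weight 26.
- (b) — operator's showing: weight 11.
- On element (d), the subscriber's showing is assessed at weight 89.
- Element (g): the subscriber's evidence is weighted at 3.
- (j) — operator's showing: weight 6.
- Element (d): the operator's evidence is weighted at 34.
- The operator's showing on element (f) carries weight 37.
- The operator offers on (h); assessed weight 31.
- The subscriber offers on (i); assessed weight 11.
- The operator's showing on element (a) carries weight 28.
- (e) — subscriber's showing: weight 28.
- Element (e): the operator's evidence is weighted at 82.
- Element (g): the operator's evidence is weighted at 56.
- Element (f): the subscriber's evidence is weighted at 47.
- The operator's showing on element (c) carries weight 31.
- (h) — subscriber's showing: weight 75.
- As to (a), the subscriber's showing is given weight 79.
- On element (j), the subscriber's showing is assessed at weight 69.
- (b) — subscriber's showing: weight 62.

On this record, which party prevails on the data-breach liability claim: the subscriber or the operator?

— Issue I —
Stage I.1 — burden on subscriber; standard: a more-likely-than-not showing (weight is at least 54).
    (a): 79 − 28 = 51 < 54 [not met]
    (b): 62 − 11 = 51 < 54 [not met]
  Stage I.1 not carried; the subscriber fails its burden.
The operator prevails on this issue.
— Issue II —
At Stage II.1 the subscriber must meet the preponderance of the evidence (weight exceeds 54): on (d) the weight is 89 less the opposing 34 gives net 55, > 54, so (d) meets the standard.
  The subscriber carries Stage II.1; the operator now bears the burden.
At Stage II.2 the operator must meet the preponderance of the evidence (weight exceeds 54): on (e) the weight is 82 less the opposing 28 gives net 54, which does not exceed 54, so (e) does not meet the standard.
  The operator does not carry Stage II.2.
The analysis ends at Stage II.2; the subscriber prevails on this issue.
— Issue III —
Stage III.1 — burden on subscriber; standard: a more-likely-than-not showing (weight exceeds 49).
    (h): 75 − 31 = 44 ≤ 49 [not met]
  Stage III.1 not carried; the subscriber fails its burden.
The analysis ends at Stage III.1; the operator prevails on this issue.
Per-issue: Issue I → operator; Issue II → subscriber; Issue III → operator. The subscriber must prevail on a majority of issues; overall, the operator prevails.

operator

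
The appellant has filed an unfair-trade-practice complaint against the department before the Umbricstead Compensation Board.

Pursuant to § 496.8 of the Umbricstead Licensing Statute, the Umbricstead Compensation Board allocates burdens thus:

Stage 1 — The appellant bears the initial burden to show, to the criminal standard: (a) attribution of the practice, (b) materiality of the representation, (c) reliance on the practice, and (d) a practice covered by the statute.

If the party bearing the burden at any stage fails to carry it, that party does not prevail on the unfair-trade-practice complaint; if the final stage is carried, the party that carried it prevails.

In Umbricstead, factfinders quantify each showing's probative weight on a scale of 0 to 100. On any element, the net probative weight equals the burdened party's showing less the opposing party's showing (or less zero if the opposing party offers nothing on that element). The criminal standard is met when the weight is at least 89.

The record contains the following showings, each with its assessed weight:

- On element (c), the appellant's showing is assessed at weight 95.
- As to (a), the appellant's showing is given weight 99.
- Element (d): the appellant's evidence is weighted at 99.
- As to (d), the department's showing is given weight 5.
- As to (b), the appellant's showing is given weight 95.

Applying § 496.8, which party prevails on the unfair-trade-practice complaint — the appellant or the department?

Stage 1 (appellant, the criminal standard, weight is at least 89): (a) 99 ≥ 89 — meets; (b) 95 ≥ 89 — meets; (c) 95 ≥ 89 — meets; (d) net 99−5=94 ≥ 89 — meets.
  All elements met at the final stage.
Every stage carried; the appellant prevails.

appellant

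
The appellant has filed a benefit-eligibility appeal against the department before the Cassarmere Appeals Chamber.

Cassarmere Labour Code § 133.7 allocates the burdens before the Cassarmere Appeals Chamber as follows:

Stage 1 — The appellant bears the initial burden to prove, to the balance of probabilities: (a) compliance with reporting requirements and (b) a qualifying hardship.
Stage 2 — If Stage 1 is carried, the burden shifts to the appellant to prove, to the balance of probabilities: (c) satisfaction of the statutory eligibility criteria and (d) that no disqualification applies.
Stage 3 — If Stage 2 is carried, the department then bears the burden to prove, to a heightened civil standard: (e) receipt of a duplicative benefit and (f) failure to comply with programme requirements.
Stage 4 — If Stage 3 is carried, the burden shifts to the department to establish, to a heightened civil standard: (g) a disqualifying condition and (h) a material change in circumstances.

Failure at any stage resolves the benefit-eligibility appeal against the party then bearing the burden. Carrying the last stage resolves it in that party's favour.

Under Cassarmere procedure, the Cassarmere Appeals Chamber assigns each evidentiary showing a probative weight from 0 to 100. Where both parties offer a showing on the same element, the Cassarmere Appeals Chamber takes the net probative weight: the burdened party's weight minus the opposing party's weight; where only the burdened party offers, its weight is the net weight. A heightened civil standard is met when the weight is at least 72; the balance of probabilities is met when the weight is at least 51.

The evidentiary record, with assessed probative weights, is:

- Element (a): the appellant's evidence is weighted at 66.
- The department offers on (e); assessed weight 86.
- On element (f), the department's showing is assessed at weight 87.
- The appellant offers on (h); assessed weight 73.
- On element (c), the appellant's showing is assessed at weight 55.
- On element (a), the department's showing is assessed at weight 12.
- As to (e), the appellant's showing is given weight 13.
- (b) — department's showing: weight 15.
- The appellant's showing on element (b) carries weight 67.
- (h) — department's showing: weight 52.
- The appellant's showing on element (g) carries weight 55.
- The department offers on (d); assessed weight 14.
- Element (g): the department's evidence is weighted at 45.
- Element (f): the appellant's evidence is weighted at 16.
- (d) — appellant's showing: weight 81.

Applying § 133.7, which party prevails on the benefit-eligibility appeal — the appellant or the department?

Stage 1 — burden on appellant; standard: the balance of probabilities (weight is at least 51).
    (a): 66 − 12 = 54 ≥ 51 [met]
    (b): 67 − 15 = 52 ≥ 51 [met]
  Stage 1 carried; the burden remains with the appellant.
Stage 2 — burden on appellant; standard: the balance of probabilities (weight is at least 51).
    (c): 55 ≥ 51 [met]
    (d): 81 − 14 = 67 ≥ 51 [met]
  The appellant carries Stage 2; the department now bears the burden.
Stage 3 — burden on department; standard: a heightened civil standard (weight is at least 72).
    (e): 86 − 13 = 73 ≥ 72 [met]
    (f): 87 − 16 = 71 < 72 [not met]
  Stage 3 not carried; the department fails its burden.
So the appellant prevails.

appellant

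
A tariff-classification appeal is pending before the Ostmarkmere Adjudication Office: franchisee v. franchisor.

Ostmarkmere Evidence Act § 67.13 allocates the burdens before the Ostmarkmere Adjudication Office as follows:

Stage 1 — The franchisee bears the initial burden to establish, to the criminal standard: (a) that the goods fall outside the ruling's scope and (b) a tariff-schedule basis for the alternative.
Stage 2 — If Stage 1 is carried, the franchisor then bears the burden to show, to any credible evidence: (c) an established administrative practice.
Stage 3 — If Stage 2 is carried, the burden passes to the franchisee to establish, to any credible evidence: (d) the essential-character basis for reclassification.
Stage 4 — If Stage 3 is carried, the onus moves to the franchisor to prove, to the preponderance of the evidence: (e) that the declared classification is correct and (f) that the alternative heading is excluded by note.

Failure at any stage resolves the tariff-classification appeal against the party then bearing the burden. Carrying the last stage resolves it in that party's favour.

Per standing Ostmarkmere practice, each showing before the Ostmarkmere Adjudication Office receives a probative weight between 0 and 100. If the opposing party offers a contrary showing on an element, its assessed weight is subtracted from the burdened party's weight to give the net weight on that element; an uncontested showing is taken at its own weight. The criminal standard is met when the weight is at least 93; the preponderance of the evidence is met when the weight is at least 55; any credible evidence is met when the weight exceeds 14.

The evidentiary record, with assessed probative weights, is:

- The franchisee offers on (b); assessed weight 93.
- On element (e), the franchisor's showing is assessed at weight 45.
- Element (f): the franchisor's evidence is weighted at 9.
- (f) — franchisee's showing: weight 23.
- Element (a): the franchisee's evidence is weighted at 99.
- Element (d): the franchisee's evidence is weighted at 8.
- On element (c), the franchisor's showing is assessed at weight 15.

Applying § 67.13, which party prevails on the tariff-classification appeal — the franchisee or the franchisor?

franchisor

At Stage 1 the franchisee must meet the criminal standard (weight is at least 93): on (a) the weight is 99, which does reach 93, so (a) meets the standard; on (b) the weight is 93, which does reach 93, so (b) meets the standard.
  The franchisee carries Stage 1; the franchisor now bears the burden.
At Stage 2 the franchisor must meet any credible evidence (weight exceeds 14): on (c) the weight is 15, > 14, so (c) meets the standard.
  The franchisor carries Stage 2; the franchisee now bears the burden.
At Stage 3 the franchisee must meet any credible evidence (weight exceeds 14): on (d) the weight is 8, which does not exceed 14, so (d) does not meet the standard.
  Stage 3 not carried; the franchisee fails its burden.
So the franchisor prevails.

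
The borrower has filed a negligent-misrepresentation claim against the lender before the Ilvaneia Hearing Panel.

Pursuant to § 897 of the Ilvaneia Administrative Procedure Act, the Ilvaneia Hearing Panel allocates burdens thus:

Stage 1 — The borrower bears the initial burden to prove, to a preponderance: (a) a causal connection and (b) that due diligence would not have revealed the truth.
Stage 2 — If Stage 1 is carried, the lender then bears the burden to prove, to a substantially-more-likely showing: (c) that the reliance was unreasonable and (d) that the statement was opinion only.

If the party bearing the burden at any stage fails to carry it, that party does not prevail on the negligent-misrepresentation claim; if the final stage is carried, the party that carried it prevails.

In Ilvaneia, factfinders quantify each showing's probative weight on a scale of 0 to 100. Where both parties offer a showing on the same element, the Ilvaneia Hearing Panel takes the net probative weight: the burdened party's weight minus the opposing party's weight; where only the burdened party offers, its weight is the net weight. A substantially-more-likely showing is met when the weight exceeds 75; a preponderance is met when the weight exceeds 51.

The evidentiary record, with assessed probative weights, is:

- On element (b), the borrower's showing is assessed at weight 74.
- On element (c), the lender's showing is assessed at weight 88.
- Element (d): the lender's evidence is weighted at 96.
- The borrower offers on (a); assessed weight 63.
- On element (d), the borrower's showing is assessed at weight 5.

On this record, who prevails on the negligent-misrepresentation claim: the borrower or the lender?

lender

At Stage 1 the borrower must meet a preponderance (weight exceeds 51): on (a) the weight is 63, which does exceed 51, so (a) meets the standard; on (b) the weight is 74, which does exceed 51, so (b) meets the standard.
  All elements met. The burden passes to the lender.
At Stage 2 the lender must meet a substantially-more-likely showing (weight exceeds 75): on (c) the weight is 88, > 75, so (c) meets the standard; on (d) the weight is 96 less the opposing 5 gives net 91, which does exceed 75, so (d) meets the standard.
  The lender carries the last stage.
Every stage carried; the lender prevails.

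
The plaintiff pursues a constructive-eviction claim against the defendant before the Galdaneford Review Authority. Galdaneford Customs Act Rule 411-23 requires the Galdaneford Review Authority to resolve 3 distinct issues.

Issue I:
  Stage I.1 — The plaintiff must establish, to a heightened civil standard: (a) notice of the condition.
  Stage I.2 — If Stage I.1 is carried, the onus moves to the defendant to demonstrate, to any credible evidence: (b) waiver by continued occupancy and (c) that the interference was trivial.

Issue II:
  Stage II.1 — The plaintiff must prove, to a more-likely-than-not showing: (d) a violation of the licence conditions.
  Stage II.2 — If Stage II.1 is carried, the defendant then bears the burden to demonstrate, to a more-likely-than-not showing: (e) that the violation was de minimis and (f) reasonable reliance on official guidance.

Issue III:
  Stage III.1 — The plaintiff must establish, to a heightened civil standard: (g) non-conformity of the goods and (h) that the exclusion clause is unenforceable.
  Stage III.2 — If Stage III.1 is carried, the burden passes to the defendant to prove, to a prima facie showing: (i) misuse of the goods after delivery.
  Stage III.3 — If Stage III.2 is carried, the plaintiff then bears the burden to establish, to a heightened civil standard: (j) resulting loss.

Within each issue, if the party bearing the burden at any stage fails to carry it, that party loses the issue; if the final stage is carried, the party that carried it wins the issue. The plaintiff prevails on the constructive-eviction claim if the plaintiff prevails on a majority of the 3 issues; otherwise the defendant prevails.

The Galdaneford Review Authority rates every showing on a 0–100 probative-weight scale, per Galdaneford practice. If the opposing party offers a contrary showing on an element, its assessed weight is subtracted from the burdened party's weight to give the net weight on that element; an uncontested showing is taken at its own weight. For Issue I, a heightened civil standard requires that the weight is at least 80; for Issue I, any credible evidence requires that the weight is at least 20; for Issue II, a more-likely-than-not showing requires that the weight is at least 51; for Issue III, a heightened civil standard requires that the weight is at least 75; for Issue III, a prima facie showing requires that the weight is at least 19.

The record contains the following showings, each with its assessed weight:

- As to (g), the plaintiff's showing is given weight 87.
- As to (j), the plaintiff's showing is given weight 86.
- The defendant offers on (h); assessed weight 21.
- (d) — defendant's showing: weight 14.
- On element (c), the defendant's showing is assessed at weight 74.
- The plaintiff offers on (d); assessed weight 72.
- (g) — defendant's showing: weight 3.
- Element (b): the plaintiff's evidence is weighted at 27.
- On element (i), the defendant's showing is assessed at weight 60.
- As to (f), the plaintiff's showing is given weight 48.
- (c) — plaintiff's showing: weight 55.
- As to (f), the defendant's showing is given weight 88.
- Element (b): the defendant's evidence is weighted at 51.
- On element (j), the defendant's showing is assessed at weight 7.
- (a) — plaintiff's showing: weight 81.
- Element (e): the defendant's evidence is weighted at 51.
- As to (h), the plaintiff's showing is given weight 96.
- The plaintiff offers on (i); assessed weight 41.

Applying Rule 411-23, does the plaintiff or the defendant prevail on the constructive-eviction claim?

plaintiff

— Issue I —
Stage I.1 — burden on plaintiff; standard: a heightened civil standard (weight is at least 80).
    (a): 81 ≥ 80 [met]
  Stage I.1 carried; the burden shifts to the defendant.
Stage I.2 — burden on defendant; standard: any credible evidence (weight is at least 20).
    (b): 51 − 27 = 24 ≥ 20 [met]
    (c): 74 − 55 = 19 < 20 [not met]
  The defendant does not carry Stage I.2.
The analysis ends at Stage I.2; the plaintiff prevails on this issue.
— Issue II —
At Stage II.1 the plaintiff must meet a more-likely-than-not showing (weight is at least 51): on (d) the weight is 72 less the opposing 14 gives net 58, which does reach 51, so (d) meets the standard.
  Stage II.1 carried; the burden shifts to the defendant.
At Stage II.2 the defendant must meet a more-likely-than-not showing (weight is at least 51): on (e) the weight is 51, which does reach 51, so (e) meets the standard; on (f) the weight is 88 less the opposing 48 gives net 40, which does not reach 51, so (f) does not meet the standard.
  Stage II.2 not carried; the defendant fails its burden.
The plaintiff prevails on this issue.
— Issue III —
Stage III.1 (plaintiff, a heightened civil standard, weight is at least 75): (g) net 87−3=84 ≥ 75 — meets; (h) net 96−21=75 ≥ 75 — meets.
  The plaintiff carries Stage III.1; the defendant now bears the burden.
Stage III.2 (defendant, a prima facie showing, weight is at least 19): (i) net 60−41=19 ≥ 19 — meets.
  Stage III.2 carried; the burden shifts to the plaintiff.
Stage III.3 (plaintiff, a heightened civil standard, weight is at least 75): (j) net 86−7=79 ≥ 75 — meets.
  Stage III.3 carried; the final stage is satisfied.
All stages carried — the plaintiff prevails on this issue.
Per-issue: Issue I → plaintiff; Issue II → plaintiff; Issue III → plaintiff. The plaintiff must prevail on a majority of issues; overall, the plaintiff prevails.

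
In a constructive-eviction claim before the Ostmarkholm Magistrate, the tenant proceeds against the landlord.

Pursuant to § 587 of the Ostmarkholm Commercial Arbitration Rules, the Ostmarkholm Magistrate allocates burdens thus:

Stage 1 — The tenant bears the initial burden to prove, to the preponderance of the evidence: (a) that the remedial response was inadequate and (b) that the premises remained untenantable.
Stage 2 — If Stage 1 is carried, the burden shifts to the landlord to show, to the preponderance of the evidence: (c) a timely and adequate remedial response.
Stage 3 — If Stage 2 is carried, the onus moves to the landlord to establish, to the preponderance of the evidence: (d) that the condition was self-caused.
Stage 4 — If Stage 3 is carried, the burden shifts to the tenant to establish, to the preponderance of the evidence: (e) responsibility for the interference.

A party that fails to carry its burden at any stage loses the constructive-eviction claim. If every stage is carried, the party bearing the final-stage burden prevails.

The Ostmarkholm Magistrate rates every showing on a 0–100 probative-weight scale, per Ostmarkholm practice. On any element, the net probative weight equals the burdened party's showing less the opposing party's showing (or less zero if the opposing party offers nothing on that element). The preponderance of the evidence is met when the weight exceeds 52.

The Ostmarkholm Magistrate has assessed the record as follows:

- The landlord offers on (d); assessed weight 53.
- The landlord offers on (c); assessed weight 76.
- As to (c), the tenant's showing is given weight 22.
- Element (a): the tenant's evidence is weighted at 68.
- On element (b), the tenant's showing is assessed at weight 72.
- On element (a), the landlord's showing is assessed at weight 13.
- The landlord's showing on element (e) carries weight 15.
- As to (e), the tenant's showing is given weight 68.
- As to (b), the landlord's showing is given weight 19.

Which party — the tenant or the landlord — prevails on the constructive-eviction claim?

Stage 1 — burden on tenant; standard: the preponderance of the evidence (weight exceeds 52).
    (a): 68 − 13 = 55 > 52 [met]
    (b): 72 − 19 = 53 > 52 [met]
  Stage 1 is satisfied; the onus moves to the landlord.
Stage 2 — burden on landlord; standard: the preponderance of the evidence (weight exceeds 52).
    (c): 76 − 22 = 54 > 52 [met]
  Stage 2 carried; the burden remains with the landlord.
Stage 3 — burden on landlord; standard: the preponderance of the evidence (weight exceeds 52).
    (d): 53 > 52 [met]
  All elements met. The burden passes to the tenant.
Stage 4 — burden on tenant; standard: the preponderance of the evidence (weight exceeds 52).
    (e): 68 − 15 = 53 > 52 [met]
  All elements met at the final stage.
Every stage carried; the tenant prevails.

tenant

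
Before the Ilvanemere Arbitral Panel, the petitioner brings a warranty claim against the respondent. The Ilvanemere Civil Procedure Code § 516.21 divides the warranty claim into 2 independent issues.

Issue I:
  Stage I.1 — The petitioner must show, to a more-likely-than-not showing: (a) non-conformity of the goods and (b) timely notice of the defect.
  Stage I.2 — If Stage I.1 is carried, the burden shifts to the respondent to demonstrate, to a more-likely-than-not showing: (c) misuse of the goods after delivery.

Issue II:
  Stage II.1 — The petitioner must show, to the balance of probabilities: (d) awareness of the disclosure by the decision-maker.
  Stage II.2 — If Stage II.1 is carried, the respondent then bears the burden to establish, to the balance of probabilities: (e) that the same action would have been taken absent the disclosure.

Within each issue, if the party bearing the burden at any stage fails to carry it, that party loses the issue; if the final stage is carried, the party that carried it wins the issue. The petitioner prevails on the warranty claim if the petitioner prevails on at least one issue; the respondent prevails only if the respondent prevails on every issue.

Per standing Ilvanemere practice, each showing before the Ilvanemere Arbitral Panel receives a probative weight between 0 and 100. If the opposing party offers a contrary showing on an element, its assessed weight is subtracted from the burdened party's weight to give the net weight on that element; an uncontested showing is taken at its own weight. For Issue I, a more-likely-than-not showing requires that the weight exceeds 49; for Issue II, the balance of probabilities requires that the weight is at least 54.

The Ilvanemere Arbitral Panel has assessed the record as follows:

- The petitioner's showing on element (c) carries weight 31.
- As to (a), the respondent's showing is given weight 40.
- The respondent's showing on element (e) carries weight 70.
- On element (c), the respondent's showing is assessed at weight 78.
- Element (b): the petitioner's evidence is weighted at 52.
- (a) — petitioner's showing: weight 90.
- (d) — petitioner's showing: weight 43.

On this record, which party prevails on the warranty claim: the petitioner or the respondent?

— Issue I —
Stage I.1 (petitioner, a more-likely-than-not showing, weight exceeds 49): (a) net 90−40=50 > 49 — meets; (b) 52 > 49 — meets.
  All elements met. The burden passes to the respondent.
Stage I.2 (respondent, a more-likely-than-not showing, weight exceeds 49): (c) net 78−31=47 ≤ 49 — fails.
  Not every element is met, so the respondent fails to carry Stage I.2.
The petitioner prevails on this issue.
— Issue II —
Stage II.1 — burden on petitioner; standard: the balance of probabilities (weight is at least 54).
    (d): 43 < 54 [not met]
  Stage II.1 not carried; the petitioner fails its burden.
The respondent prevails on this issue.
Per-issue: Issue I → petitioner; Issue II → respondent. The petitioner must prevail on at least one issue; overall, the petitioner prevails.

petitioner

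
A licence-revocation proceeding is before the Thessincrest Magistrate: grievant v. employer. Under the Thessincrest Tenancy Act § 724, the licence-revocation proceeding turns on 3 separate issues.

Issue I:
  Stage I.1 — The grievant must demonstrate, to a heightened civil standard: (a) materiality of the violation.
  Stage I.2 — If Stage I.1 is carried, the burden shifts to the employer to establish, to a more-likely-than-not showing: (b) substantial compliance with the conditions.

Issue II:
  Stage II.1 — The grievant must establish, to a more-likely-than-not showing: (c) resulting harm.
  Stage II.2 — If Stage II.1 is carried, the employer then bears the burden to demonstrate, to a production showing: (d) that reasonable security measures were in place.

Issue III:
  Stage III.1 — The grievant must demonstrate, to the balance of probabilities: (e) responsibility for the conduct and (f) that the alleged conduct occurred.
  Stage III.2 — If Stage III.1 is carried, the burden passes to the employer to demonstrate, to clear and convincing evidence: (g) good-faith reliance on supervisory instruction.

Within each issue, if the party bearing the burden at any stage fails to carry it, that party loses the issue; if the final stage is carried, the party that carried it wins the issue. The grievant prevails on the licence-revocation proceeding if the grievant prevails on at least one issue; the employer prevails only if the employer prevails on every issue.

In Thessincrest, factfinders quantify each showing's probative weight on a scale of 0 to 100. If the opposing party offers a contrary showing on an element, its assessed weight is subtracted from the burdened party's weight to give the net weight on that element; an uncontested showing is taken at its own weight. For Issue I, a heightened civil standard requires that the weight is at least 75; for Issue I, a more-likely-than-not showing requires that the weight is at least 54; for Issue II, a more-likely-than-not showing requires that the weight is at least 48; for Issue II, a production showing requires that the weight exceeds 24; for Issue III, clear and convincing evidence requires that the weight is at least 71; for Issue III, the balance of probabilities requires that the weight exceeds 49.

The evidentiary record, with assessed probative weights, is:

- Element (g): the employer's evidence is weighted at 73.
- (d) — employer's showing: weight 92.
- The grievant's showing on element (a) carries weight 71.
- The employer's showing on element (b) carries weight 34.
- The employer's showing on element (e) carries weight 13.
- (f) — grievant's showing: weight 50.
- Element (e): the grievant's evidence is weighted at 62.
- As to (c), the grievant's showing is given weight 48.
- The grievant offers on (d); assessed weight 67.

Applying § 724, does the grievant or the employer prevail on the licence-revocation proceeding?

employer

— Issue I —
At Stage I.1 the grievant must meet a heightened civil standard (weight is at least 75): on (a) the weight is 71, which does not reach 75, so (a) does not meet the standard.
  The grievant does not carry Stage I.1.
The analysis ends at Stage I.1; the employer prevails on this issue.
— Issue II —
Stage II.1 (grievant, a more-likely-than-not showing, weight is at least 48): (c) 48 ≥ 48 — meets.
  Stage II.1 carried; the burden shifts to the employer.
Stage II.2 (employer, a production showing, weight exceeds 24): (d) net 92−67=25 > 24 — meets.
  All elements met at the final stage.
With every stage satisfied, the employer prevails on this issue.
— Issue III —
At Stage III.1 the grievant must meet the balance of probabilities (weight exceeds 49): on (e) the weight is 62 less the opposing 13 gives net 49, which does not exceed 49, so (e) does not meet the standard; on (f) the weight is 50, > 49, so (f) meets the standard.
  Not every element is met, so the grievant fails to carry Stage III.1.
The employer prevails on this issue.
Per-issue: Issue I → employer; Issue II → employer; Issue III → employer. The grievant must prevail on at least one issue; overall, the employer prevails.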